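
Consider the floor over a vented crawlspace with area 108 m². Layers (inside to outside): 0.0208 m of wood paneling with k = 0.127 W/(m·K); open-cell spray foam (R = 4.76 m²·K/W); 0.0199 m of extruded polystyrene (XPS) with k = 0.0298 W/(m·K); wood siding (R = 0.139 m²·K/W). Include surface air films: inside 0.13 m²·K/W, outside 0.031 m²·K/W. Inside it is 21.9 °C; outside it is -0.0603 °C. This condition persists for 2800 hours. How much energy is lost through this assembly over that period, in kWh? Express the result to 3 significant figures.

1130 kWh

0.0208/0.127 = 0.1638
0.0199/0.0298 = 0.6678
R_total = 0.13 + 0.1638 + 4.76 + 0.6678 + 0.139 + 0.031 = 5.892 m²·K/W
Q = 108 × (21.9 − (-0.0603)) / 5.892 = 402.6 W
E = 402.6 W × 2800 h / 1000 = 1127 kWh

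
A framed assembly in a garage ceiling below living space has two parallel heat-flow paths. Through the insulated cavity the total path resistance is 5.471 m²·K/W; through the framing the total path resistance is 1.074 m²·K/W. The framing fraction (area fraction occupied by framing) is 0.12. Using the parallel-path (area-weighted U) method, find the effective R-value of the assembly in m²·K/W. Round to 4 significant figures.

3.669 m²·K/W

U_eff = 0.88/5.471 + 0.12/1.074 = 0.16085 + 0.11173 = 0.27258
R_eff = 1/U_eff = 3.6686 m²·K/W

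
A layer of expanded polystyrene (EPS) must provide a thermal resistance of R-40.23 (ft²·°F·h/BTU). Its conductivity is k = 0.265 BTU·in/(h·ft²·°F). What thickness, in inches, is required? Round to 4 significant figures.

10.66 in

L = R × k = 40.23 × 0.265 = 10.661 in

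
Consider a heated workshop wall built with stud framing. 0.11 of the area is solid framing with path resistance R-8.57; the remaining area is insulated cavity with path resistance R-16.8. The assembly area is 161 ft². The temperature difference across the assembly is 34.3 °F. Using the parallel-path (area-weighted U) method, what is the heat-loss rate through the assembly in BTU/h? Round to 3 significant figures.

U_eff = 0.89/16.8 + 0.11/8.57 = 0.05298 + 0.01284 = 0.06581
R_eff = 1/U_eff = 15.19 ft²·°F·h/BTU
Q = 161 × 34.3 / 15.19 = 363.4 BTU/h

363 BTU/h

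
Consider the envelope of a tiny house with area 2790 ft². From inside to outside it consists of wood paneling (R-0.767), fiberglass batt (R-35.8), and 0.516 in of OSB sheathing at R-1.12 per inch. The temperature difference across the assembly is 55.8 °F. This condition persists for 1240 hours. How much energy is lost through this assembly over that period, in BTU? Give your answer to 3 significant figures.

5200000 BTU

0.516 × 1.12 = 0.5779
R_total = 0.767 + 35.8 + 0.5779 = 37.14 ft²·°F·h/BTU
Q = 2790 × 55.8 / 37.14 = 4191 BTU/h
E = 4191 × 1240 = 5197000 BTU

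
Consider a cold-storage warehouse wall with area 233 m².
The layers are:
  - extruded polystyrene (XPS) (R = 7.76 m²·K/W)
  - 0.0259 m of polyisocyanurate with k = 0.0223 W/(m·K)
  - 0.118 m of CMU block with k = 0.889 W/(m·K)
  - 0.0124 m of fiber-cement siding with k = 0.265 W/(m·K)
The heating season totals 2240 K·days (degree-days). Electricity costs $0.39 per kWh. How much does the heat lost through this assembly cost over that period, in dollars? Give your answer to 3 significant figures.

0.0259/0.0223 = 1.161
0.118/0.889 = 0.1327
0.0124/0.265 = 0.04679
R_total = 7.76 + 1.161 + 0.1327 + 0.04679 = 9.101 m²·K/W
E = A × HDD × 24 / R / 1000 = 233 × 2240 × 24 / 9.101 / 1000 = 1376 kWh
Cost = 1376 × 0.39 = $536.8

537 dollars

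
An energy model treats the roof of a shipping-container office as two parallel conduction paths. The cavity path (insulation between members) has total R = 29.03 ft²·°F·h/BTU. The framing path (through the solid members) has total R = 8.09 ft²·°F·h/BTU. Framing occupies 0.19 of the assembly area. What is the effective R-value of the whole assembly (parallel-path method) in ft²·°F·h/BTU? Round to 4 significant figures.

U_eff = 0.81/29.03 + 0.19/8.09 = 0.027902 + 0.023486 = 0.051388
R_eff = 1/U_eff = 19.46 ft²·°F·h/BTU

19.46 ft²·°F·h/BTU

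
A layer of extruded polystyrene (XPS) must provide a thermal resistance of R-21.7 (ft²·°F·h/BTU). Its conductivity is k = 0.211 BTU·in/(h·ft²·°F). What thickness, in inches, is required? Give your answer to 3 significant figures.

L = R × k = 21.7 × 0.211 = 4.579 in

4.58 in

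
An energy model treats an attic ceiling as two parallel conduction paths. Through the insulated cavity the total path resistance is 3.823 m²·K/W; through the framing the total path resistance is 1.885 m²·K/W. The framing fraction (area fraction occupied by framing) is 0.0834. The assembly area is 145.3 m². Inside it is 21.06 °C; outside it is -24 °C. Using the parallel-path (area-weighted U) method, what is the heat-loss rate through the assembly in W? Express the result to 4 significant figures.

U_eff = 0.9166/3.823 + 0.0834/1.885 = 0.23976 + 0.044244 = 0.284
R_eff = 1/U_eff = 3.5211 m²·K/W
Q = 145.3 × (21.06 − (-24)) / 3.5211 = 1859.4 W

1859 W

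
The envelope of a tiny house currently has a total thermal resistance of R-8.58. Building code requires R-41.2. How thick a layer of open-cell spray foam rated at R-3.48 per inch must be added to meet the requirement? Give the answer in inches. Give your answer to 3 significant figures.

9.37 in

ΔR = 41.2 − 8.58 = 32.62 ft²·°F·h/BTU
L = ΔR / (R/in) = 32.62/3.48 = 9.374 in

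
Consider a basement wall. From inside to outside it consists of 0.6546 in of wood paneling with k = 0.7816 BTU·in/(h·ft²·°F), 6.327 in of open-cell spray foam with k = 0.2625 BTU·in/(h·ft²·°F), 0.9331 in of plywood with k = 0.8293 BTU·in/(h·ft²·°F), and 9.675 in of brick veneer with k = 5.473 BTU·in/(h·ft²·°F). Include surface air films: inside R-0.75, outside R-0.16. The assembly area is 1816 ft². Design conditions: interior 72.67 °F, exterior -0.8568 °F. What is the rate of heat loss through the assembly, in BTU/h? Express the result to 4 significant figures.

4645 BTU/h

0.6546/0.7816 = 0.83751
6.327/0.2625 = 24.103
0.9331/0.8293 = 1.1252
9.675/5.473 = 1.7678
R_total = 0.75 + 0.83751 + 24.103 + 1.1252 + 1.7678 + 0.16 = 28.743 ft²·°F·h/BTU
Q = A·ΔT/R = 1816 × (72.67 − (-0.8568)) / 28.743 = 4645.4 BTU/h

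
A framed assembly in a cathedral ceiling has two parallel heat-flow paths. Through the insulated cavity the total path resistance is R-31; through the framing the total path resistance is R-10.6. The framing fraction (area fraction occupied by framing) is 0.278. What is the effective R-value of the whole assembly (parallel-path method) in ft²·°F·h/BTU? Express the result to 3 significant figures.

U_eff = 0.722/31 + 0.278/10.6 = 0.02329 + 0.02623 = 0.04952
R_eff = 1/U_eff = 20.2 ft²·°F·h/BTU

20.2 ft²·°F·h/BTU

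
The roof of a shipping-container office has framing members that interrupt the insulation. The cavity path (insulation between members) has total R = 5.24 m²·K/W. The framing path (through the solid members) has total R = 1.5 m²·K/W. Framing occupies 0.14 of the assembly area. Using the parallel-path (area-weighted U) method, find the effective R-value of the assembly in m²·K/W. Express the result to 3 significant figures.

U_eff = 0.86/5.24 + 0.14/1.5 = 0.1641 + 0.09333 = 0.2575
R_eff = 1/U_eff = 3.884 m²·K/W

3.88 m²·K/W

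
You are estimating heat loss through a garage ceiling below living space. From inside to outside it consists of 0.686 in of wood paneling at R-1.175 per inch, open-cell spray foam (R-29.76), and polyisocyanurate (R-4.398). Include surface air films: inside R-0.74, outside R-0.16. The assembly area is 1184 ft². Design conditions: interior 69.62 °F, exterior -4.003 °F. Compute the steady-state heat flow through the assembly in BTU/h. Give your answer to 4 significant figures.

2431 BTU/h

0.686 × 1.175 = 0.80605
R_total = 0.74 + 0.80605 + 29.76 + 4.398 + 0.16 = 35.864 ft²·°F·h/BTU
Q = A·ΔT/R = 1184 × (69.62 − (-4.003)) / 35.864 = 2430.6 BTU/h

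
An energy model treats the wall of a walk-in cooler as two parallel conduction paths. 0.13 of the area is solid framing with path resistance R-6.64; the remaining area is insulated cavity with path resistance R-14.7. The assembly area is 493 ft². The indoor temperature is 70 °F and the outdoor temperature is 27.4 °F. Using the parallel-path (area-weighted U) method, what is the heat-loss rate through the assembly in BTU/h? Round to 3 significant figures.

U_eff = 0.87/14.7 + 0.13/6.64 = 0.05918 + 0.01958 = 0.07876
R_eff = 1/U_eff = 12.7 ft²·°F·h/BTU
Q = 493 × (70 − 27.4) / 12.7 = 1654 BTU/h

1650 BTU/h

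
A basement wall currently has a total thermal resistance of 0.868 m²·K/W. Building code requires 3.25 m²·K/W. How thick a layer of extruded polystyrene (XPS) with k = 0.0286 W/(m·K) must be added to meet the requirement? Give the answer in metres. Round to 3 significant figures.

ΔR = 3.25 − 0.868 = 2.382 m²·K/W
L = ΔR × k = 2.382 × 0.0286 = 0.06813 m

0.0681 m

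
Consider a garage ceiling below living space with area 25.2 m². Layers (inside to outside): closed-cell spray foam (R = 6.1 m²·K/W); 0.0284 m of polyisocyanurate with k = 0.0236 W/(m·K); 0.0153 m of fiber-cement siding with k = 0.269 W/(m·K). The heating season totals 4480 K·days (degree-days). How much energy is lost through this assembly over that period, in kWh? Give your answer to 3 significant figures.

0.0284/0.0236 = 1.203
0.0153/0.269 = 0.05688
R_total = 6.1 + 1.203 + 0.05688 = 7.36 m²·K/W
E = A × HDD × 24 / R / 1000 = 25.2 × 4480 × 24 / 7.36 / 1000 = 368.1 kWh

368 kWh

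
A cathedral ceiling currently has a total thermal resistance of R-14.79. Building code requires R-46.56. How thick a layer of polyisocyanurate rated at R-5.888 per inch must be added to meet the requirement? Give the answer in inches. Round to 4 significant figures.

5.396 in

ΔR = 46.56 − 14.79 = 31.77 ft²·°F·h/BTU
L = ΔR / (R/in) = 31.77/5.888 = 5.3957 in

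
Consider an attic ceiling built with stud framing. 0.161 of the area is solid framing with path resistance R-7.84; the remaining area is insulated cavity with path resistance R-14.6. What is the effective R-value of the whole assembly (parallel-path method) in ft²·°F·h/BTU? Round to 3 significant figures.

U_eff = 0.839/14.6 + 0.161/7.84 = 0.05747 + 0.02054 = 0.078
R_eff = 1/U_eff = 12.82 ft²·°F·h/BTU

12.8 ft²·°F·h/BTU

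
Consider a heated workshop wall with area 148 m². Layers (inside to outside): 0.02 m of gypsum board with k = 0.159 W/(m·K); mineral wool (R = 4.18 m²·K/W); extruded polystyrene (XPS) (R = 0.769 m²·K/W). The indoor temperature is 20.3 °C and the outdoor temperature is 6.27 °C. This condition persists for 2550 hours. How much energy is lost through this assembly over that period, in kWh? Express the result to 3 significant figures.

0.02/0.159 = 0.1258
R_total = 0.1258 + 4.18 + 0.769 = 5.075 m²·K/W
Q = 148 × (20.3 − 6.27) / 5.075 = 409.2 W
E = 409.2 W × 2550 h / 1000 = 1043 kWh

1040 kWh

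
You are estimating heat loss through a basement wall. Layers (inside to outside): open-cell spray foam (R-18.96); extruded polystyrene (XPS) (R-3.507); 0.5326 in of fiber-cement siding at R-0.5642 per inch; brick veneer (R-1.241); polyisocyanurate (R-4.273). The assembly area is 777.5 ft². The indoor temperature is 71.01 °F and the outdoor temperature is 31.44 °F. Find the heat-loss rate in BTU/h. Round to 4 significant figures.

1088 BTU/h

0.5326 × 0.5642 = 0.30049
R_total = 18.96 + 3.507 + 0.30049 + 1.241 + 4.273 = 28.281 ft²·°F·h/BTU
Q = A·ΔT/R = 777.5 × (71.01 − 31.44) / 28.281 = 1087.8 BTU/h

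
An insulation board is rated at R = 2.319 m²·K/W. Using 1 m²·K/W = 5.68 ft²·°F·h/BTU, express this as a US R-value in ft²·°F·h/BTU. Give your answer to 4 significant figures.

R_US = 2.319 × 5.68 = 13.172

13.17 ft²·°F·h/BTU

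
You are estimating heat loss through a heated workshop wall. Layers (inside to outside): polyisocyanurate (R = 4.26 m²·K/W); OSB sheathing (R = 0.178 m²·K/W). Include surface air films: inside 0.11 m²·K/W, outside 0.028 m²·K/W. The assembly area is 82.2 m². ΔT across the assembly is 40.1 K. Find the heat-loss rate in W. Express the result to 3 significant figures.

720 W

R_total = 0.11 + 4.26 + 0.178 + 0.028 = 4.576 m²·K/W
Q = A·ΔT/R = 82.2 × 40.1 / 4.576 = 720.3 W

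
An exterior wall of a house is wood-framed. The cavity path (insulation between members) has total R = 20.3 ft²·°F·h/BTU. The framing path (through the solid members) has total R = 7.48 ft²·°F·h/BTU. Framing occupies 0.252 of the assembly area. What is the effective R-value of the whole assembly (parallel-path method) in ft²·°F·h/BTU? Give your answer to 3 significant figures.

U_eff = 0.748/20.3 + 0.252/7.48 = 0.03685 + 0.03369 = 0.07054
R_eff = 1/U_eff = 14.18 ft²·°F·h/BTU

14.2 ft²·°F·h/BTU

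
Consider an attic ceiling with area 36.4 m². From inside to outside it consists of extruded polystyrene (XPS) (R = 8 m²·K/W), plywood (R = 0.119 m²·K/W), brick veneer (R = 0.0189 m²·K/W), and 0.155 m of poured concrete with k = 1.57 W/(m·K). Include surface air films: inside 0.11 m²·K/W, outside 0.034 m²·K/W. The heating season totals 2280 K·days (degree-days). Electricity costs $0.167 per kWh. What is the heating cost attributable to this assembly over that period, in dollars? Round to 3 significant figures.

0.155/1.57 = 0.09873
R_total = 0.11 + 8 + 0.119 + 0.0189 + 0.09873 + 0.034 = 8.381 m²·K/W
E = A × HDD × 24 / R / 1000 = 36.4 × 2280 × 24 / 8.381 / 1000 = 237.7 kWh
Cost = 237.7 × 0.167 = $39.69

39.7 dollars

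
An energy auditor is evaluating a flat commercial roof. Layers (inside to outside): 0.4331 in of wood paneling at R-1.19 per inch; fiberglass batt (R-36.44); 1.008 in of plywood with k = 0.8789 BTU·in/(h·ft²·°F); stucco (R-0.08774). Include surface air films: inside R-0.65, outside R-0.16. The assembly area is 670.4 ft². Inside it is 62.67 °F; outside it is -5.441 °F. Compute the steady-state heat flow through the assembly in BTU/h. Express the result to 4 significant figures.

0.4331 × 1.19 = 0.51539
1.008/0.8789 = 1.1469
R_total = 0.65 + 0.51539 + 36.44 + 1.1469 + 0.08774 + 0.16 = 39 ft²·°F·h/BTU
Q = A·ΔT/R = 670.4 × (62.67 − (-5.441)) / 39 = 1170.8 BTU/h

1171 BTU/h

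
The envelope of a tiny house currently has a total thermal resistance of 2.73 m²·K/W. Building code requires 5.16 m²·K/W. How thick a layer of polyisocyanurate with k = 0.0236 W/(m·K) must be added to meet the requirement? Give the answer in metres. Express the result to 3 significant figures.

ΔR = 5.16 − 2.73 = 2.43 m²·K/W
L = ΔR × k = 2.43 × 0.0236 = 0.05735 m

0.0573 m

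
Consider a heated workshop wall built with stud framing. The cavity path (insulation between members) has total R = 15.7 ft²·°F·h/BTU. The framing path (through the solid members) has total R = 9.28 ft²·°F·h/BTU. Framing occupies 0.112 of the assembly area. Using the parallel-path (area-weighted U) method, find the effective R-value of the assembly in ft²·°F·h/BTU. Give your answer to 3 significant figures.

14.6 ft²·°F·h/BTU

U_eff = 0.888/15.7 + 0.112/9.28 = 0.05656 + 0.01207 = 0.06863
R_eff = 1/U_eff = 14.57 ft²·°F·h/BTU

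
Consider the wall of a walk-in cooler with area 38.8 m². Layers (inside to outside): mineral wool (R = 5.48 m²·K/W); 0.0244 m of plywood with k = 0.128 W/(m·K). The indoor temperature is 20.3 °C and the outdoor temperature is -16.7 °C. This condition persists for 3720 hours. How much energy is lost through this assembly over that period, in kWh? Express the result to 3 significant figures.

942 kWh

0.0244/0.128 = 0.1906
R_total = 5.48 + 0.1906 = 5.671 m²·K/W
Q = 38.8 × (20.3 − (-16.7)) / 5.671 = 253.2 W
E = 253.2 W × 3720 h / 1000 = 941.8 kWh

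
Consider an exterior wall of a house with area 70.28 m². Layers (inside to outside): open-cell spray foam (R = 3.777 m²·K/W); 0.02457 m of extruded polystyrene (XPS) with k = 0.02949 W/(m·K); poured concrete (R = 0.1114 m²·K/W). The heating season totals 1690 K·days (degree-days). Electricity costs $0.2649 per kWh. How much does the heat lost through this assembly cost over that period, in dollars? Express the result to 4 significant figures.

0.02457/0.02949 = 0.83316
R_total = 3.777 + 0.83316 + 0.1114 = 4.7216 m²·K/W
E = A × HDD × 24 / R / 1000 = 70.28 × 1690 × 24 / 4.7216 / 1000 = 603.73 kWh
Cost = 603.73 × 0.2649 = $159.93

159.9 dollars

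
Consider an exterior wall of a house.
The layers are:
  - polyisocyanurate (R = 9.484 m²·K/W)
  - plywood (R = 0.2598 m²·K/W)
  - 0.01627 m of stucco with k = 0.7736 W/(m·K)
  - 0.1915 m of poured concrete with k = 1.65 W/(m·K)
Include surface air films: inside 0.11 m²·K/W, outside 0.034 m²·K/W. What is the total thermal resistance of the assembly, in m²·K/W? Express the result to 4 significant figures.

0.01627/0.7736 = 0.021032
0.1915/1.65 = 0.11606
R_total = 0.11 + 9.484 + 0.2598 + 0.021032 + 0.11606 + 0.034 = 10.025 m²·K/W

10.02 m²·K/W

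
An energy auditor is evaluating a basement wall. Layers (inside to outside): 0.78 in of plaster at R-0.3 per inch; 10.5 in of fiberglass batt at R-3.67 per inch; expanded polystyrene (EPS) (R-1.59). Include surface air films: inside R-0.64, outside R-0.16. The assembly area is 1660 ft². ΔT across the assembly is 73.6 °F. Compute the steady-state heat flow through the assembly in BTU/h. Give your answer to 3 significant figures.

2970 BTU/h

0.78 × 0.3 = 0.234
10.5 × 3.67 = 38.53
R_total = 0.64 + 0.234 + 38.53 + 1.59 + 0.16 = 41.16 ft²·°F·h/BTU
Q = A·ΔT/R = 1660 × 73.6 / 41.16 = 2968 BTU/h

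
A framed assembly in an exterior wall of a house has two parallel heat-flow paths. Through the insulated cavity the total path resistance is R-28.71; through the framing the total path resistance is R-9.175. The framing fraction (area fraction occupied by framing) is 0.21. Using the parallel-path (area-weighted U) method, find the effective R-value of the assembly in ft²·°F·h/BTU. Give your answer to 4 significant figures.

U_eff = 0.79/28.71 + 0.21/9.175 = 0.027517 + 0.022888 = 0.050405
R_eff = 1/U_eff = 19.839 ft²·°F·h/BTU

19.84 ft²·°F·h/BTU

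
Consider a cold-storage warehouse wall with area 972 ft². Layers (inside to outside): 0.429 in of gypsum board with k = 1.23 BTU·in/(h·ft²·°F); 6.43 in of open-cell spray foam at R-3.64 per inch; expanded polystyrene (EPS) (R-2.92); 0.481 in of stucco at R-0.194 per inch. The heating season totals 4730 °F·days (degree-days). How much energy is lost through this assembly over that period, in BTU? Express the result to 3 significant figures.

4120000 BTU

0.429/1.23 = 0.3488
6.43 × 3.64 = 23.41
0.481 × 0.194 = 0.09331
R_total = 0.3488 + 23.41 + 2.92 + 0.09331 = 26.77 ft²·°F·h/BTU
E = A × HDD × 24 / R = 972 × 4730 × 24 / 26.77 = 4122000 BTU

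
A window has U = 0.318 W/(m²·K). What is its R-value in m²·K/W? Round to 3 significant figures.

3.14 m²·K/W

R = 1/U = 1/0.318 = 3.145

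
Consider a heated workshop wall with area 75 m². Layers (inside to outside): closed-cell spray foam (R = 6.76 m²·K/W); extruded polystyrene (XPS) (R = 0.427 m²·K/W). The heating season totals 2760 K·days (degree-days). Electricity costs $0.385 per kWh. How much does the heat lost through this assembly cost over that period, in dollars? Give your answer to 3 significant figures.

R_total = 6.76 + 0.427 = 7.187 m²·K/W
E = A × HDD × 24 / R / 1000 = 75 × 2760 × 24 / 7.187 / 1000 = 691.2 kWh
Cost = 691.2 × 0.385 = $266.1

266 dollars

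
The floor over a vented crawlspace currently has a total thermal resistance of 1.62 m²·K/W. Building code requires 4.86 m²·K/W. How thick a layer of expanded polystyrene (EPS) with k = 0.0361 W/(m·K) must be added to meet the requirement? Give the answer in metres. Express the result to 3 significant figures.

0.117 m

ΔR = 4.86 − 1.62 = 3.24 m²·K/W
L = ΔR × k = 3.24 × 0.0361 = 0.117 m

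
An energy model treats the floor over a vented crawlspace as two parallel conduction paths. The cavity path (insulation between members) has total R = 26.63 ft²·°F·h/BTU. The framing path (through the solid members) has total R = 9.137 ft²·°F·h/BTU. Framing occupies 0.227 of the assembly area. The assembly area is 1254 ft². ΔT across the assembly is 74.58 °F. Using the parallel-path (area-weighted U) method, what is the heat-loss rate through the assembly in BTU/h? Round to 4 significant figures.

5038 BTU/h

U_eff = 0.773/26.63 + 0.227/9.137 = 0.029027 + 0.024844 = 0.053871
R_eff = 1/U_eff = 18.563 ft²·°F·h/BTU
Q = 1254 × 74.58 / 18.563 = 5038.2 BTU/h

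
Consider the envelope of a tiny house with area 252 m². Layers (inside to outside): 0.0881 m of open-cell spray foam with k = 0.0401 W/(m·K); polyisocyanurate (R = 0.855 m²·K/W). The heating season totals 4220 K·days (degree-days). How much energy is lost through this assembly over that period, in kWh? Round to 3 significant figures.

0.0881/0.0401 = 2.197
R_total = 2.197 + 0.855 = 3.052 m²·K/W
E = A × HDD × 24 / R / 1000 = 252 × 4220 × 24 / 3.052 / 1000 = 8363 kWh

8360 kWh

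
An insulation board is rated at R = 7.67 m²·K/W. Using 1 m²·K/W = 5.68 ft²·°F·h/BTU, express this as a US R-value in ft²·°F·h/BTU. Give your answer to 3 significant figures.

43.6 ft²·°F·h/BTU

R_US = 7.67 × 5.68 = 43.57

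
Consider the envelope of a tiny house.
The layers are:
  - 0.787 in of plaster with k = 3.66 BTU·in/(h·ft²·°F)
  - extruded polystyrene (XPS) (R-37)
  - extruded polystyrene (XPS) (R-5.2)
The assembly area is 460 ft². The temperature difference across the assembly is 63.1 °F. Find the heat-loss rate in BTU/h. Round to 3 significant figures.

0.787/3.66 = 0.215
R_total = 0.215 + 37 + 5.2 = 42.42 ft²·°F·h/BTU
Q = A·ΔT/R = 460 × 63.1 / 42.42 = 684.3 BTU/h

684 BTU/h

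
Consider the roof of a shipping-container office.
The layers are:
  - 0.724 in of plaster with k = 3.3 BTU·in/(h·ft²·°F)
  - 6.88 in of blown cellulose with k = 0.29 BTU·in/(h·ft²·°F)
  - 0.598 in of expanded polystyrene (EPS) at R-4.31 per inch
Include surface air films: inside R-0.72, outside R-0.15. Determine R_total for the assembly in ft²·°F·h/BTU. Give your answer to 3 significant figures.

27.4 ft²·°F·h/BTU

0.724/3.3 = 0.2194
6.88/0.29 = 23.72
0.598 × 4.31 = 2.577
R_total = 0.72 + 0.2194 + 23.72 + 2.577 + 0.15 = 27.39 ft²·°F·h/BTU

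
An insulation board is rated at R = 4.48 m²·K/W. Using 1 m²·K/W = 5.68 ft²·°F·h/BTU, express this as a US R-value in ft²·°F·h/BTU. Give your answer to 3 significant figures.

25.4 ft²·°F·h/BTU

R_US = 4.48 × 5.68 = 25.45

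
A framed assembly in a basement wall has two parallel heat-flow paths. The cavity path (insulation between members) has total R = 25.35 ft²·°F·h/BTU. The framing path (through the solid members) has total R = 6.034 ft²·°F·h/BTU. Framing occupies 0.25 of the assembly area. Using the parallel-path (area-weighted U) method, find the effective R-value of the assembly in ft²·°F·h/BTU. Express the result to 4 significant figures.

14.08 ft²·°F·h/BTU

U_eff = 0.75/25.35 + 0.25/6.034 = 0.029586 + 0.041432 = 0.071018
R_eff = 1/U_eff = 14.081 ft²·°F·h/BTU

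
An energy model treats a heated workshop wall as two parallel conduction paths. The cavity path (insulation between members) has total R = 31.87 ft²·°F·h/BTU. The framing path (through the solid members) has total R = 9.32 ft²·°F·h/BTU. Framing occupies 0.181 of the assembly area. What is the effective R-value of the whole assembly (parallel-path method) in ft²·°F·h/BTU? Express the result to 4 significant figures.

U_eff = 0.819/31.87 + 0.181/9.32 = 0.025698 + 0.019421 = 0.045119
R_eff = 1/U_eff = 22.164 ft²·°F·h/BTU

22.16 ft²·°F·h/BTU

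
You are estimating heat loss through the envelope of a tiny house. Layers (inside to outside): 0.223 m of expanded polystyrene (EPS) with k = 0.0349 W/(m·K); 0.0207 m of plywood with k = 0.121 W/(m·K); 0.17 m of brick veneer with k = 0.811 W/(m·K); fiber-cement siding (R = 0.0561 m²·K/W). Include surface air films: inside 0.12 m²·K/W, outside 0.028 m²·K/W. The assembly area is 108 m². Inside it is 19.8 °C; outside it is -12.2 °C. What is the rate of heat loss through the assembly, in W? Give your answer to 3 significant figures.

0.223/0.0349 = 6.39
0.0207/0.121 = 0.1711
0.17/0.811 = 0.2096
R_total = 0.12 + 6.39 + 0.1711 + 0.2096 + 0.0561 + 0.028 = 6.974 m²·K/W
Q = A·ΔT/R = 108 × (19.8 − (-12.2)) / 6.974 = 495.5 W

496 W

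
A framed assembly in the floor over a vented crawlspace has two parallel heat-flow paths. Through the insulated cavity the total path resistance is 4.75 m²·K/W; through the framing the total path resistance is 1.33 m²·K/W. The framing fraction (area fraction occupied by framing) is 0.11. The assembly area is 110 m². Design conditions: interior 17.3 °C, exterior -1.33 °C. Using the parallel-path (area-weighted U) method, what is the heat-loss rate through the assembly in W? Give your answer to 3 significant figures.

U_eff = 0.89/4.75 + 0.11/1.33 = 0.1874 + 0.08271 = 0.2701
R_eff = 1/U_eff = 3.703 m²·K/W
Q = 110 × (17.3 − (-1.33)) / 3.703 = 553.5 W

553 W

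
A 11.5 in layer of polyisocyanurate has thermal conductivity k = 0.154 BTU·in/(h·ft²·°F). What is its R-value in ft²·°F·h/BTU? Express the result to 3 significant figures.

R = L/k = 11.5/0.154 = 74.68 ft²·°F·h/BTU

74.7 ft²·°F·h/BTU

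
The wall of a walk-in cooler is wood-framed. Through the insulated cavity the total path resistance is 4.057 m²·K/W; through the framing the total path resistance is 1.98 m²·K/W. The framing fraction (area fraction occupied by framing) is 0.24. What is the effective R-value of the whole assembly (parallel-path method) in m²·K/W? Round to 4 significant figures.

U_eff = 0.76/4.057 + 0.24/1.98 = 0.18733 + 0.12121 = 0.30854
R_eff = 1/U_eff = 3.241 m²·K/W

3.241 m²·K/W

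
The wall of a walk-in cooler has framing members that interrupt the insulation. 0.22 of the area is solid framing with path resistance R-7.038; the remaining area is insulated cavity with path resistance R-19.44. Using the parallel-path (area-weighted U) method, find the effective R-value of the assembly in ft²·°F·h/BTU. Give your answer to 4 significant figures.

14.01 ft²·°F·h/BTU

U_eff = 0.78/19.44 + 0.22/7.038 = 0.040123 + 0.031259 = 0.071382
R_eff = 1/U_eff = 14.009 ft²·°F·h/BTU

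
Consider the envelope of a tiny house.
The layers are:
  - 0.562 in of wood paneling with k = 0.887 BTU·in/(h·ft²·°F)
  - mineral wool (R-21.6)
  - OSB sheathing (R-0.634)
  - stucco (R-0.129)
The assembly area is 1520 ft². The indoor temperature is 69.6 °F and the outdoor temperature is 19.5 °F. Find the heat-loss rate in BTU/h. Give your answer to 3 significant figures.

0.562/0.887 = 0.6336
R_total = 0.6336 + 21.6 + 0.634 + 0.129 = 23 ft²·°F·h/BTU
Q = A·ΔT/R = 1520 × (69.6 − 19.5) / 23 = 3311 BTU/h

3310 BTU/h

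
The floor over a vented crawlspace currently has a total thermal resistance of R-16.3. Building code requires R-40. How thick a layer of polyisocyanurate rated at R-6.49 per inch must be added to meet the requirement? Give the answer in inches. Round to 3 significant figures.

3.65 in

ΔR = 40 − 16.3 = 23.7 ft²·°F·h/BTU
L = ΔR / (R/in) = 23.7/6.49 = 3.652 in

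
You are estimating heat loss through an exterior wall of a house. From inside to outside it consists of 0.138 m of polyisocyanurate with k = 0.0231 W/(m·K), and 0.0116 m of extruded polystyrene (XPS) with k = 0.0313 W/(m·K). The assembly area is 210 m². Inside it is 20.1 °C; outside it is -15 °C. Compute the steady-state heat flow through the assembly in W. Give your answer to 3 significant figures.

0.138/0.0231 = 5.974
0.0116/0.0313 = 0.3706
R_total = 5.974 + 0.3706 = 6.345 m²·K/W
Q = A·ΔT/R = 210 × (20.1 − (-15)) / 6.345 = 1162 W

1160 W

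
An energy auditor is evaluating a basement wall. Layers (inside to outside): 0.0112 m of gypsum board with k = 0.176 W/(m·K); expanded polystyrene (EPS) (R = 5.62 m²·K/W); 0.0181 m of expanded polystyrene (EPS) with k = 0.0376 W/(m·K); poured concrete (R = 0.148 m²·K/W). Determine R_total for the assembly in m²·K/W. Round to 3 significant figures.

0.0112/0.176 = 0.06364
0.0181/0.0376 = 0.4814
R_total = 0.06364 + 5.62 + 0.4814 + 0.148 = 6.313 m²·K/W

6.31 m²·K/W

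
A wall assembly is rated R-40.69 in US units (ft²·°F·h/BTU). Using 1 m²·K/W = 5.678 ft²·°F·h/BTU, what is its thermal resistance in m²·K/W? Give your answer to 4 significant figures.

7.166 m²·K/W

R_SI = 40.69/5.678 = 7.1663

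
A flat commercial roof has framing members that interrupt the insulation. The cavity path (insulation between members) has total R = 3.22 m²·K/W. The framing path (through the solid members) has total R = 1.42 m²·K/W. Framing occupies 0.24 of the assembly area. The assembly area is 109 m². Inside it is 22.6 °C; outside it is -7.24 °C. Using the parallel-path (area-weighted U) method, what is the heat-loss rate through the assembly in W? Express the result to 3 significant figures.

1320 W

U_eff = 0.76/3.22 + 0.24/1.42 = 0.236 + 0.169 = 0.405
R_eff = 1/U_eff = 2.469 m²·K/W
Q = 109 × (22.6 − (-7.24)) / 2.469 = 1317 W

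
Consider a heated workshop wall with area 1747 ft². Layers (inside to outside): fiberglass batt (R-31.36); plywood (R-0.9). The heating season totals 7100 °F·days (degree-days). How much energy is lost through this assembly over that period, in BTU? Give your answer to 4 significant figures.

9228000 BTU

R_total = 31.36 + 0.9 = 32.26 ft²·°F·h/BTU
E = A × HDD × 24 / R = 1747 × 7100 × 24 / 32.26 = 9227800 BTU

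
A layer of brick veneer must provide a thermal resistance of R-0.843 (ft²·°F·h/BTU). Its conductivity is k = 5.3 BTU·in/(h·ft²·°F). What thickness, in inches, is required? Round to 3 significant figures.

4.47 in

L = R × k = 0.843 × 5.3 = 4.468 in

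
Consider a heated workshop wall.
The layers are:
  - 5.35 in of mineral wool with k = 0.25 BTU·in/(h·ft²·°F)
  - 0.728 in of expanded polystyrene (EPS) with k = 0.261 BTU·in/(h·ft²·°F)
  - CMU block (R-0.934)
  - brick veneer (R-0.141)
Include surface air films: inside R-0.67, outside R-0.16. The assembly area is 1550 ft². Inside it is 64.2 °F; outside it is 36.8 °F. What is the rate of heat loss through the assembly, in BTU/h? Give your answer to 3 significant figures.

1630 BTU/h

5.35/0.25 = 21.4
0.728/0.261 = 2.789
R_total = 0.67 + 21.4 + 2.789 + 0.934 + 0.141 + 0.16 = 26.09 ft²·°F·h/BTU
Q = A·ΔT/R = 1550 × (64.2 − 36.8) / 26.09 = 1628 BTU/h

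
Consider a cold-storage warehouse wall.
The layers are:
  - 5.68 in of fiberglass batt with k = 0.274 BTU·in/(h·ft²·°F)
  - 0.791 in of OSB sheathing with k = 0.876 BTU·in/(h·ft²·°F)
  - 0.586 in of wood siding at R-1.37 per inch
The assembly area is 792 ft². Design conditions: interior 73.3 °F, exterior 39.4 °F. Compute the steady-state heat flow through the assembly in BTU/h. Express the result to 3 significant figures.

5.68/0.274 = 20.73
0.791/0.876 = 0.903
0.586 × 1.37 = 0.8028
R_total = 20.73 + 0.903 + 0.8028 = 22.44 ft²·°F·h/BTU
Q = A·ΔT/R = 792 × (73.3 − 39.4) / 22.44 = 1197 BTU/h

1200 BTU/h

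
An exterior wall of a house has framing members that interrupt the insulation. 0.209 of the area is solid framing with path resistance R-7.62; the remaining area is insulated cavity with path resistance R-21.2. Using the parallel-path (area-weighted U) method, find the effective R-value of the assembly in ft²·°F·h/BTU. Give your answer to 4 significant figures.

15.45 ft²·°F·h/BTU

U_eff = 0.791/21.2 + 0.209/7.62 = 0.037311 + 0.027428 = 0.064739
R_eff = 1/U_eff = 15.447 ft²·°F·h/BTU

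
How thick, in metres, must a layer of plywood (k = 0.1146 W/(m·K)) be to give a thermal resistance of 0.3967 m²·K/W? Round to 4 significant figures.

L = R·k = 0.3967 × 0.1146 = 0.045462 m

0.04546 m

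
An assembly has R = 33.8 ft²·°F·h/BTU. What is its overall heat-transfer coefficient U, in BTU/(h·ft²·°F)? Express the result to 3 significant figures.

0.0296 BTU/(h·ft²·°F)

U = 1/R = 1/33.8 = 0.02959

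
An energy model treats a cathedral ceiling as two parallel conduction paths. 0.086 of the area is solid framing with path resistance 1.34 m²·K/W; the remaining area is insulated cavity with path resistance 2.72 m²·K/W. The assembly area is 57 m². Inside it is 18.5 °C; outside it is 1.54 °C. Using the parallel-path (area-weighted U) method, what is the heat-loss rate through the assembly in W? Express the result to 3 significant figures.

387 W

U_eff = 0.914/2.72 + 0.086/1.34 = 0.336 + 0.06418 = 0.4002
R_eff = 1/U_eff = 2.499 m²·K/W
Q = 57 × (18.5 − 1.54) / 2.499 = 386.9 W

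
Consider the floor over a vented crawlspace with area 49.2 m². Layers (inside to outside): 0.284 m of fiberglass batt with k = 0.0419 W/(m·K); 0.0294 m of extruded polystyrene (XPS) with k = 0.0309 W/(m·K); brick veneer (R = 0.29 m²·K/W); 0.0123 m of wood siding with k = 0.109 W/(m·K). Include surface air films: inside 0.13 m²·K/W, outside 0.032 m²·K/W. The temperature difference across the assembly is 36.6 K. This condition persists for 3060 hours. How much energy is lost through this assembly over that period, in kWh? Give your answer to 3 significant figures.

664 kWh

0.284/0.0419 = 6.778
0.0294/0.0309 = 0.9515
0.0123/0.109 = 0.1128
R_total = 0.13 + 6.778 + 0.9515 + 0.29 + 0.1128 + 0.032 = 8.294 m²·K/W
Q = 49.2 × 36.6 / 8.294 = 217.1 W
E = 217.1 W × 3060 h / 1000 = 664.3 kWh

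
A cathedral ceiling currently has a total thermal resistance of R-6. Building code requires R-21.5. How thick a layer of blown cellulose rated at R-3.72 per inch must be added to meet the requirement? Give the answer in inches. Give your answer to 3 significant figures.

ΔR = 21.5 − 6 = 15.5 ft²·°F·h/BTU
L = ΔR / (R/in) = 15.5/3.72 = 4.167 in

4.17 in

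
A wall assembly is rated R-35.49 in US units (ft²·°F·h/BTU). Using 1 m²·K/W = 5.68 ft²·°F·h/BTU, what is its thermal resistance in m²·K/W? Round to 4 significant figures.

6.248 m²·K/W

R_SI = 35.49/5.68 = 6.2482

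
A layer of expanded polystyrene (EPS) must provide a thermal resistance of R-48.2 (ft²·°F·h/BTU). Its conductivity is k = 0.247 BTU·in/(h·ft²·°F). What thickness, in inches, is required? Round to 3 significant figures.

11.9 in

L = R × k = 48.2 × 0.247 = 11.91 in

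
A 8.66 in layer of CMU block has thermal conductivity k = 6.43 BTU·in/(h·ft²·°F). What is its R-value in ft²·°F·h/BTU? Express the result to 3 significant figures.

R = L/k = 8.66/6.43 = 1.347 ft²·°F·h/BTU

1.35 ft²·°F·h/BTU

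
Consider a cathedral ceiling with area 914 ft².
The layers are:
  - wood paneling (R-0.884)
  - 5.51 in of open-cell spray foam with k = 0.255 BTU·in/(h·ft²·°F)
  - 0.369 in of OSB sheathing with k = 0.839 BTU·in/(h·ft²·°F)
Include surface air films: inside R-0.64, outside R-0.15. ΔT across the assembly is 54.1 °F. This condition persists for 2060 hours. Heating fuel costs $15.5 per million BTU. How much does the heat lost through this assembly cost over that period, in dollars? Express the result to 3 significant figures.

66.6 dollars

5.51/0.255 = 21.61
0.369/0.839 = 0.4398
R_total = 0.64 + 0.884 + 21.61 + 0.4398 + 0.15 = 23.72 ft²·°F·h/BTU
Q = 914 × 54.1 / 23.72 = 2084 BTU/h
E = 2084 × 2060 = 4294000 BTU
Cost = 4294000/10⁶ × 15.5 = $66.56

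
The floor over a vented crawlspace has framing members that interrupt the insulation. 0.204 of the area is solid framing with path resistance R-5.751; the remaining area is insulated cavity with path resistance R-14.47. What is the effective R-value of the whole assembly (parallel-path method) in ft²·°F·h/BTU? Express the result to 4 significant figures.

11.05 ft²·°F·h/BTU

U_eff = 0.796/14.47 + 0.204/5.751 = 0.05501 + 0.035472 = 0.090482
R_eff = 1/U_eff = 11.052 ft²·°F·h/BTU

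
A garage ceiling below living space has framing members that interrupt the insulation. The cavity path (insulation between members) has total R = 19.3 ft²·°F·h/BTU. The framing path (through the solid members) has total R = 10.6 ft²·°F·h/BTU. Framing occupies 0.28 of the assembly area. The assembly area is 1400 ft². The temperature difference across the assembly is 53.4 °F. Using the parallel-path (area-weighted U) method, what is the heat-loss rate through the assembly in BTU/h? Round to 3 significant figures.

U_eff = 0.72/19.3 + 0.28/10.6 = 0.03731 + 0.02642 = 0.06372
R_eff = 1/U_eff = 15.69 ft²·°F·h/BTU
Q = 1400 × 53.4 / 15.69 = 4764 BTU/h

4760 BTU/h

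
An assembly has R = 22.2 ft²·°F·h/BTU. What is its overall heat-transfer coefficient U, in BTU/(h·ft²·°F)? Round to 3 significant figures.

U = 1/R = 1/22.2 = 0.04505

0.0450 BTU/(h·ft²·°F)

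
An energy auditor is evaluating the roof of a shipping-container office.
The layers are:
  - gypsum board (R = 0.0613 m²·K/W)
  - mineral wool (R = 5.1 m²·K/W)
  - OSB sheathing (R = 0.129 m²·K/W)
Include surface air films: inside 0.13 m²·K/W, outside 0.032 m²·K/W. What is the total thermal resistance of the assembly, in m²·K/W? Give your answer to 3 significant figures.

R_total = 0.13 + 0.0613 + 5.1 + 0.129 + 0.032 = 5.452 m²·K/W

5.45 m²·K/W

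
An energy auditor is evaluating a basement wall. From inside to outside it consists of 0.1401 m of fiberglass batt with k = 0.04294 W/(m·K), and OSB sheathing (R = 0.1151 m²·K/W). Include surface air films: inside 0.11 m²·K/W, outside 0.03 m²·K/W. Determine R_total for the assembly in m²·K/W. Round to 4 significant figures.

3.518 m²·K/W

0.1401/0.04294 = 3.2627
R_total = 0.11 + 3.2627 + 0.1151 + 0.03 = 3.5178 m²·K/W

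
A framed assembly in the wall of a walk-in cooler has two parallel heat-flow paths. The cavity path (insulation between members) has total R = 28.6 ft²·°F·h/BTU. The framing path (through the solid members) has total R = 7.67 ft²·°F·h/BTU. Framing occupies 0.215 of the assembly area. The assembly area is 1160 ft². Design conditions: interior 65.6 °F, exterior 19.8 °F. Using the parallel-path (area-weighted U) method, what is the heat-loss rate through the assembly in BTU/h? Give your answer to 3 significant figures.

U_eff = 0.785/28.6 + 0.215/7.67 = 0.02745 + 0.02803 = 0.05548
R_eff = 1/U_eff = 18.02 ft²·°F·h/BTU
Q = 1160 × (65.6 − 19.8) / 18.02 = 2947 BTU/h

2950 BTU/h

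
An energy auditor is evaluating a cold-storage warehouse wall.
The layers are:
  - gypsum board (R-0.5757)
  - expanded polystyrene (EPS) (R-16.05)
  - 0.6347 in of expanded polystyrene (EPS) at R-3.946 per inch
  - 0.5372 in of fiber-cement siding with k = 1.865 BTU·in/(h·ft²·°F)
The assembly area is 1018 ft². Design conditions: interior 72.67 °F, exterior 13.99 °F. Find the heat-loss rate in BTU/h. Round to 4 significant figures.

3076 BTU/h

0.6347 × 3.946 = 2.5045
0.5372/1.865 = 0.28804
R_total = 0.5757 + 16.05 + 2.5045 + 0.28804 = 19.418 ft²·°F·h/BTU
Q = A·ΔT/R = 1018 × (72.67 − 13.99) / 19.418 = 3076.3 BTU/h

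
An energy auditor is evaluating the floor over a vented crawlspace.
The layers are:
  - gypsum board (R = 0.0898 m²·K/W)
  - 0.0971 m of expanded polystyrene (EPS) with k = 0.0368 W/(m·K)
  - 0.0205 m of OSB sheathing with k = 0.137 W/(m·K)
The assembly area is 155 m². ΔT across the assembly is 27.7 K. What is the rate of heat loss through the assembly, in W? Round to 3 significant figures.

1490 W

0.0971/0.0368 = 2.639
0.0205/0.137 = 0.1496
R_total = 0.0898 + 2.639 + 0.1496 = 2.878 m²·K/W
Q = A·ΔT/R = 155 × 27.7 / 2.878 = 1492 W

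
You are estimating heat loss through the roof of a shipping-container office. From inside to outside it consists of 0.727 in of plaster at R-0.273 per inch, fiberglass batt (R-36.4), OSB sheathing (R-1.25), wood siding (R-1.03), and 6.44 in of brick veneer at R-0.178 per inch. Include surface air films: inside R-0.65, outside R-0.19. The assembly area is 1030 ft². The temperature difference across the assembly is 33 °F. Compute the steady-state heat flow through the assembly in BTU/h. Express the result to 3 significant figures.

832 BTU/h

0.727 × 0.273 = 0.1985
6.44 × 0.178 = 1.146
R_total = 0.65 + 0.1985 + 36.4 + 1.25 + 1.03 + 1.146 + 0.19 = 40.86 ft²·°F·h/BTU
Q = A·ΔT/R = 1030 × 33 / 40.86 = 831.8 BTU/h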